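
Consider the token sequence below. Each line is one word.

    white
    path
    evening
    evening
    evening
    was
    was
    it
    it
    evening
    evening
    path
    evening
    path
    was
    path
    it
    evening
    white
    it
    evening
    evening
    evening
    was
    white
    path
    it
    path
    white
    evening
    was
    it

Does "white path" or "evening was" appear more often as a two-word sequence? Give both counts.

"white path": 2 occurrences
"evening was": 3 occurrences

"evening was" (3 vs 2)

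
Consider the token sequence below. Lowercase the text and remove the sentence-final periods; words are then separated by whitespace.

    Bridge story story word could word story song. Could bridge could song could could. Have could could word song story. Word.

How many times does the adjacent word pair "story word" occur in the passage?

2

Scanning the 20 overlapping bigram windows for "story word":
  position 3–4: story word
  position 20–21: story word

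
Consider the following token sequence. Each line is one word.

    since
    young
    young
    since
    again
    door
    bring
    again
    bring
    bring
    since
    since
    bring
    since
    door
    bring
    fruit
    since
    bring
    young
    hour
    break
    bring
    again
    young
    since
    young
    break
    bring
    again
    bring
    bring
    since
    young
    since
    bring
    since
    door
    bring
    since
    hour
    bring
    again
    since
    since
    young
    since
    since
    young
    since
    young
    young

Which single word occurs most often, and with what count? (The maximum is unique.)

"since", 16 times

Unigram frequencies (highest first):
  since: 16
  bring: 13
  young: 10
  again: 5
  door: 3
  hour: 2
  … (2 more, each ≤ 2)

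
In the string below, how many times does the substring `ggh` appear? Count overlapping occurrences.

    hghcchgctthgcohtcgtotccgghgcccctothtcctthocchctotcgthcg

1

Sliding a length-3 window over the 55 characters (53 positions):
  position 24–26: ggh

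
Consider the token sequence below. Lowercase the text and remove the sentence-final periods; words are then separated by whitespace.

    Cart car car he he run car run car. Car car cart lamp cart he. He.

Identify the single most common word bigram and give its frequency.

Bigram frequencies (highest first):
  car car: 3
  he he: 2
  run car: 2
  cart car: 1
  car he: 1
  he run: 1
  … (5 more, each ≤ 1)

"car car", 3 times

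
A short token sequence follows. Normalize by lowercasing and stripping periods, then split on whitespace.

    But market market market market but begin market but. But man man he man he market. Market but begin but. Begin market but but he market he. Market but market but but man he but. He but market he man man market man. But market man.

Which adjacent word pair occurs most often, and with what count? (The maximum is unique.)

Bigram frequencies (highest first):
  market but: 6
  but market: 4
  market market: 4
  but begin: 3
  but but: 3
  man he: 3
  … (12 more, each ≤ 3)

"market but", 6 times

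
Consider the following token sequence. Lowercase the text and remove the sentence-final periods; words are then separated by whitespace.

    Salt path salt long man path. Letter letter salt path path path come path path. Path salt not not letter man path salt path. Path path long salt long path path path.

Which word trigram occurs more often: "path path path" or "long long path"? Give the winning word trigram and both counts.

"path path path": 4 occurrences
"long long path": 0 occurrences

"path path path" (4 vs 0)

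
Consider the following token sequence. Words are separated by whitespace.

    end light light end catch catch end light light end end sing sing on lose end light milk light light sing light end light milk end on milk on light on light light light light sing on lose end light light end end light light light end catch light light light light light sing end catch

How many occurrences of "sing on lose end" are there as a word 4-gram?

Scanning the 53 overlapping 4-gram windows for "sing on lose end":
  position 13–16: sing on lose end
  position 36–39: sing on lose end

2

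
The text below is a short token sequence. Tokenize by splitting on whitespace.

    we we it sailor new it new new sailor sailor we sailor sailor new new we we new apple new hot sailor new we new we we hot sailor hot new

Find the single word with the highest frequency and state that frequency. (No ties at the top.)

Unigram frequencies (highest first):
  new: 10
  we: 8
  sailor: 7
  hot: 3
  it: 2
  apple: 1

"new", 10 times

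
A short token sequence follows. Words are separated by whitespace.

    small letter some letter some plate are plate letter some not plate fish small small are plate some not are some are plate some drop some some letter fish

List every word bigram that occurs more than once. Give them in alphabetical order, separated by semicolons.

are plate; letter some; plate some; some letter; some not

Bigram counts meeting the condition (more than once):
  are plate: 3
  letter some: 3
  plate some: 2
  some letter: 2
  some not: 2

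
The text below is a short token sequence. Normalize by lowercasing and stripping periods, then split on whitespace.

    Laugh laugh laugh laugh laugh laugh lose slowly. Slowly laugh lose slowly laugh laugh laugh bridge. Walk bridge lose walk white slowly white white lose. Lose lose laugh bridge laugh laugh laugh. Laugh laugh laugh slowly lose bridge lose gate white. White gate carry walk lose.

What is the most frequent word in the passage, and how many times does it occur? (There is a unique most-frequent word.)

"laugh", 17 times

Unigram frequencies (highest first):
  laugh: 17
  lose: 9
  slowly: 5
  white: 5
  bridge: 4
  walk: 3
  … (2 more, each ≤ 2)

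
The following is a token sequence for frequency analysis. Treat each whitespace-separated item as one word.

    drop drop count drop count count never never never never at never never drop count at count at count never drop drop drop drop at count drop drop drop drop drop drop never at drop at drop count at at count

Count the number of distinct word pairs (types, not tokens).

15

41 tokens → 40 bigram windows in total.
Repeated bigrams (each contributes count−1 duplicates):
  drop drop: 9
  at count: 4
  drop count: 4
  never never: 4
  count at: 3
  at drop: 2
  count drop: 2
  count never: 2
  … (3 more repeated)
25 duplicate windows → 40 − 25 = 15 distinct.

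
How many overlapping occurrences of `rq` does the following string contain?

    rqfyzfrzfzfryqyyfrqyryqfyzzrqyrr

3

Sliding a length-2 window over the 32 characters (31 positions):
  position 1–2: rq
  position 18–19: rq
  position 28–29: rq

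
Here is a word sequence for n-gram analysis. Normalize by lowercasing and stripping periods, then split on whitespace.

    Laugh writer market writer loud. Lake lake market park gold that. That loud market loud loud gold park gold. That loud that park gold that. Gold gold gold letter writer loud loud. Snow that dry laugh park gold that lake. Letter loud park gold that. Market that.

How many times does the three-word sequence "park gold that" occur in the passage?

5

Scanning the 45 overlapping trigram windows for "park gold that":
  position 9–11: park gold that
  position 18–20: park gold that
  position 23–25: park gold that
  position 37–39: park gold that
  position 43–45: park gold that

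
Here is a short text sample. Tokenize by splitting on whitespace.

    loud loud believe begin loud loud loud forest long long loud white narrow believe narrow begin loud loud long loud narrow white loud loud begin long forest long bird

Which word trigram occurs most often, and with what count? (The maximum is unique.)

"begin loud loud", 2 times

Trigram frequencies (highest first):
  begin loud loud: 2
  loud loud believe: 1
  loud believe begin: 1
  believe begin loud: 1
  loud loud loud: 1
  loud loud forest: 1
  … (20 more, each ≤ 1)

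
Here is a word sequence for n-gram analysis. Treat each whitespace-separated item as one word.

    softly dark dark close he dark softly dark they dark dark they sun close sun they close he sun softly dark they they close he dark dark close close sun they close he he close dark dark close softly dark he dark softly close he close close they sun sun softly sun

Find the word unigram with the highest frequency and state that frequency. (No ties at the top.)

Unigram frequencies (highest first):
  dark: 13
  close: 12
  he: 7
  they: 7
  sun: 7
  softly: 6

"dark", 13 times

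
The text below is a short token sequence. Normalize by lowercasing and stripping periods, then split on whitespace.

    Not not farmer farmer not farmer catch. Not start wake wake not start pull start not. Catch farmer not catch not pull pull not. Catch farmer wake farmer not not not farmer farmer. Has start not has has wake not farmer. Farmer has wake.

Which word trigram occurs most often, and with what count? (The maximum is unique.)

Trigram frequencies (highest first):
  not farmer farmer: 3
  not not farmer: 2
  not catch farmer: 2
  farmer farmer has: 2
  farmer farmer not: 1
  farmer not farmer: 1
  … (31 more, each ≤ 1)

"not farmer farmer", 3 times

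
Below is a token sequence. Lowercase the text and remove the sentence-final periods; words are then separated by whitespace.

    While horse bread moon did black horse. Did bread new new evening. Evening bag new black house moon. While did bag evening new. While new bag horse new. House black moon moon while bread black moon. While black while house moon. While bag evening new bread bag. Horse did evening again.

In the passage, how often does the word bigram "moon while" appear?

4

Scanning the 50 overlapping bigram windows for "moon while":
  position 18–19: moon while
  position 32–33: moon while
  position 36–37: moon while
  position 41–42: moon while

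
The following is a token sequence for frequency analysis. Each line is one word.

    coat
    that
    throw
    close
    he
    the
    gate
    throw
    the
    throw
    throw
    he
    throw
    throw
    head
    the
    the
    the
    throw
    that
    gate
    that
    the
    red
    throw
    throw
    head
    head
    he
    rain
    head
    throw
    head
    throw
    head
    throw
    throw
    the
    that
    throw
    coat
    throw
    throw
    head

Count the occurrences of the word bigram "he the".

Scanning the 43 overlapping bigram windows for "he the":
  position 5–6: he the

1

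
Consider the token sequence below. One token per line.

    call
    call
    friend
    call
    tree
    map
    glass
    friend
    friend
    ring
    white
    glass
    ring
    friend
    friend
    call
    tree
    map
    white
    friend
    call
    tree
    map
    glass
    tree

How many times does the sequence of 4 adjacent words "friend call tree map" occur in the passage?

3

Scanning the 22 overlapping 4-gram windows for "friend call tree map":
  position 3–6: friend call tree map
  position 15–18: friend call tree map
  position 20–23: friend call tree map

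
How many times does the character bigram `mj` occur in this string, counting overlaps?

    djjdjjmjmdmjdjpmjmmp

3

Sliding a length-2 window over the 20 characters (19 positions):
  position 7–8: mj
  position 11–12: mj
  position 16–17: mj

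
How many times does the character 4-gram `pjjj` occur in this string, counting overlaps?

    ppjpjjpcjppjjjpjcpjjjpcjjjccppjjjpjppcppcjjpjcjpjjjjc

4

Sliding a length-4 window over the 53 characters (50 positions):
  position 11–14: pjjj
  position 18–21: pjjj
  position 30–33: pjjj
  position 48–51: pjjj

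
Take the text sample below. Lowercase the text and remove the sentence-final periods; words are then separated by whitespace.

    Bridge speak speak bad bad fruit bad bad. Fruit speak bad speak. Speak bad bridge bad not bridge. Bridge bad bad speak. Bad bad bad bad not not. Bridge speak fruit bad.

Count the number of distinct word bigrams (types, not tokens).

15

32 tokens → 31 bigram windows in total.
Repeated bigrams (each contributes count−1 duplicates):
  bad bad: 6
  speak bad: 4
  bad fruit: 2
  bad not: 2
  bad speak: 2
  bridge bad: 2
  bridge speak: 2
  fruit bad: 2
  … (2 more repeated)
16 duplicate windows → 31 − 16 = 15 distinct.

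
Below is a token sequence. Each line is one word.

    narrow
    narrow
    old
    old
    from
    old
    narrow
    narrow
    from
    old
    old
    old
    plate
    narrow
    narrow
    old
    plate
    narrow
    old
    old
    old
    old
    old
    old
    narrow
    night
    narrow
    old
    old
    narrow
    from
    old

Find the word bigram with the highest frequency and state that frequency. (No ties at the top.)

"old old", 9 times

Bigram frequencies (highest first):
  old old: 9
  narrow old: 4
  narrow narrow: 3
  from old: 3
  old narrow: 3
  narrow from: 2
  … (5 more, each ≤ 2)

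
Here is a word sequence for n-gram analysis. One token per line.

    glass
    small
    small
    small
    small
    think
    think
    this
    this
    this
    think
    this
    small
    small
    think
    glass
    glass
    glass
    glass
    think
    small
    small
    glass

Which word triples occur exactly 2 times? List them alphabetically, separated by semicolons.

glass glass glass; small small small; small small think

Trigram counts meeting the condition (exactly 2 times):
  glass glass glass: 2
  small small small: 2
  small small think: 2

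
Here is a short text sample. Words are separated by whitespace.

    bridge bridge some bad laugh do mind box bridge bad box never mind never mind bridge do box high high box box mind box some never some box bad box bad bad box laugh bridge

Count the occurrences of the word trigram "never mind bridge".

Scanning the 33 overlapping trigram windows for "never mind bridge":
  position 14–16: never mind bridge

1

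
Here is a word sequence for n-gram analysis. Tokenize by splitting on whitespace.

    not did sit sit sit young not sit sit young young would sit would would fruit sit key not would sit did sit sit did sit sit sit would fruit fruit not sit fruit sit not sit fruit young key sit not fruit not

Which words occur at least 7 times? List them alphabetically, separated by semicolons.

not; sit

Unigram counts meeting the condition (at least 7 times):
  not: 7
  sit: 17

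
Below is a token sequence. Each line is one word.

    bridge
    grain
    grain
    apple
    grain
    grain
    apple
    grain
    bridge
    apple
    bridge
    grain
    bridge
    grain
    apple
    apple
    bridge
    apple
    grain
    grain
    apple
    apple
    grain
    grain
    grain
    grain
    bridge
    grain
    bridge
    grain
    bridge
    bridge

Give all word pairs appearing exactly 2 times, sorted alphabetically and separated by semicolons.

Bigram counts meeting the condition (exactly 2 times):
  apple apple: 2
  apple bridge: 2
  bridge apple: 2

apple apple; apple bridge; bridge apple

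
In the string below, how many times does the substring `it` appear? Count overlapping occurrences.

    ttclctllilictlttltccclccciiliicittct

1

Sliding a length-2 window over the 36 characters (35 positions):
  position 32–33: it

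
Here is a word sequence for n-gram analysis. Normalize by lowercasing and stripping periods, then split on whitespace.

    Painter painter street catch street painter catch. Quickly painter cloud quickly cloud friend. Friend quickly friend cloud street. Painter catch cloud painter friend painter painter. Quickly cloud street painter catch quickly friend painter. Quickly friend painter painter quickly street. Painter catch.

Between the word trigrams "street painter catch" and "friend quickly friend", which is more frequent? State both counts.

"street painter catch": 4 occurrences
"friend quickly friend": 1 occurrence

"street painter catch" (4 vs 1)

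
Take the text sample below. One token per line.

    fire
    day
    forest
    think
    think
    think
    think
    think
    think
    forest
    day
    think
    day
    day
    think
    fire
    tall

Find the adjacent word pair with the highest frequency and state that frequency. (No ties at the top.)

Bigram frequencies (highest first):
  think think: 5
  day think: 2
  fire day: 1
  day forest: 1
  forest think: 1
  think forest: 1
  … (5 more, each ≤ 1)

"think think", 5 times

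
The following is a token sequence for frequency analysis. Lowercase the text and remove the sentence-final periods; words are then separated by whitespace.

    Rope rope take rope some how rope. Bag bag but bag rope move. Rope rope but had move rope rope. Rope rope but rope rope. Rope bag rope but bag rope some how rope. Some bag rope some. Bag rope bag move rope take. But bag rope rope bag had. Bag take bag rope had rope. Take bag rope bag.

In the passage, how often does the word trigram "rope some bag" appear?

Scanning the 58 overlapping trigram windows for "rope some bag":
  position 34–36: rope some bag
  position 37–39: rope some bag

2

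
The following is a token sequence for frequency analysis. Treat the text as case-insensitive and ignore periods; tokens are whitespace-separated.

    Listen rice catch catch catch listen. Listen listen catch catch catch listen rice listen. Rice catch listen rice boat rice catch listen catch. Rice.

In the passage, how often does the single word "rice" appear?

Scanning the 24 tokens for "rice":
  position 2: rice
  position 13: rice
  position 15: rice
  position 18: rice
  position 20: rice
  position 24: rice

6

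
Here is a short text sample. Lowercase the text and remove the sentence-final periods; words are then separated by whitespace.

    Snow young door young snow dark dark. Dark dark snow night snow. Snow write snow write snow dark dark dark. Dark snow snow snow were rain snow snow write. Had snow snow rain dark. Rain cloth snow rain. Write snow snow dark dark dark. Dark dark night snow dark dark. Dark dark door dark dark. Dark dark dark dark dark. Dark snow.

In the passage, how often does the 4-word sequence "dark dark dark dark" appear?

Scanning the 59 overlapping 4-gram windows for "dark dark dark dark":
  position 6–9: dark dark dark dark
  position 18–21: dark dark dark dark
  position 42–45: dark dark dark dark
  position 43–46: dark dark dark dark
  position 49–52: dark dark dark dark
  position 54–57: dark dark dark dark
  position 55–58: dark dark dark dark
  position 56–59: dark dark dark dark
  position 57–60: dark dark dark dark
  position 58–61: dark dark dark dark

10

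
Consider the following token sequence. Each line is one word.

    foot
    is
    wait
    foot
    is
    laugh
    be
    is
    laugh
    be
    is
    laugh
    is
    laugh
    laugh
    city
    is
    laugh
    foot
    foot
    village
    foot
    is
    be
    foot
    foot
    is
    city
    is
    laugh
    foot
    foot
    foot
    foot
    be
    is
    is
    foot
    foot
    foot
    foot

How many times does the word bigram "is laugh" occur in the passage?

6

Scanning the 40 overlapping bigram windows for "is laugh":
  position 5–6: is laugh
  position 8–9: is laugh
  position 11–12: is laugh
  position 13–14: is laugh
  position 17–18: is laugh
  position 29–30: is laugh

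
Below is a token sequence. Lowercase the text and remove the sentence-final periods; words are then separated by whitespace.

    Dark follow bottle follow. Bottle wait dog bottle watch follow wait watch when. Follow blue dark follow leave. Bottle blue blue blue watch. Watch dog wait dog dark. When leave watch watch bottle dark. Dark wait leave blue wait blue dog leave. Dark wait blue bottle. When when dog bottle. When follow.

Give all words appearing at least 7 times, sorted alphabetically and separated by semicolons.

blue; bottle

Unigram counts meeting the condition (at least 7 times):
  blue: 7
  bottle: 7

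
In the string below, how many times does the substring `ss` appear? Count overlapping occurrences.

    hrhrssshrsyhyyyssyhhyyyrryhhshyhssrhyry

Sliding a length-2 window over the 39 characters (38 positions):
  position 5–6: ss
  position 6–7: ss
  position 16–17: ss
  position 33–34: ss

4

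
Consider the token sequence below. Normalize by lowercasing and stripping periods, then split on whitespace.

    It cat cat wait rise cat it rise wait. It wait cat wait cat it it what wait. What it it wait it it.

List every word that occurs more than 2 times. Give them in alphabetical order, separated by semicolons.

cat; it; wait

Unigram counts meeting the condition (more than 2 times):
  cat: 5
  it: 9
  wait: 6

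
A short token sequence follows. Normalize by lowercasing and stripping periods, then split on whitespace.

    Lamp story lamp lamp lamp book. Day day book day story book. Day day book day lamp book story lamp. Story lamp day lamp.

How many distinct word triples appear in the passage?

18

24 tokens → 22 trigram windows in total.
Repeated trigrams (each contributes count−1 duplicates):
  book day day: 2
  day book day: 2
  day day book: 2
  lamp story lamp: 2
4 duplicate windows → 22 − 4 = 18 distinct.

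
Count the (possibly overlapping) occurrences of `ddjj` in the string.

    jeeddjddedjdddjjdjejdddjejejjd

1

Sliding a length-4 window over the 30 characters (27 positions):
  position 13–16: ddjj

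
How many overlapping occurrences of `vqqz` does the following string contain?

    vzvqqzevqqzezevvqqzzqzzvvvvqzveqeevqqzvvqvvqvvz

4

Sliding a length-4 window over the 47 characters (44 positions):
  position 3–6: vqqz
  position 8–11: vqqz
  position 16–19: vqqz
  position 35–38: vqqz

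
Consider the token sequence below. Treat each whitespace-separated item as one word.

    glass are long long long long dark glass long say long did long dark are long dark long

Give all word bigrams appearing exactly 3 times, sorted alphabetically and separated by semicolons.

Bigram counts meeting the condition (exactly 3 times):
  long dark: 3
  long long: 3

long dark; long long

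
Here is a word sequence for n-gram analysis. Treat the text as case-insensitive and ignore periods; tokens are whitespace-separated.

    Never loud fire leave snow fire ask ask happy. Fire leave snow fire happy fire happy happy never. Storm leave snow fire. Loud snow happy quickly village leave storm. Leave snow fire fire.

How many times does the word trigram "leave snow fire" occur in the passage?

4

Scanning the 31 overlapping trigram windows for "leave snow fire":
  position 4–6: leave snow fire
  position 11–13: leave snow fire
  position 20–22: leave snow fire
  position 30–32: leave snow fire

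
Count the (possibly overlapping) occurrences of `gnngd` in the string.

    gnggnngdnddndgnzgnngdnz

2

Sliding a length-5 window over the 23 characters (19 positions):
  position 4–8: gnngd
  position 17–21: gnngd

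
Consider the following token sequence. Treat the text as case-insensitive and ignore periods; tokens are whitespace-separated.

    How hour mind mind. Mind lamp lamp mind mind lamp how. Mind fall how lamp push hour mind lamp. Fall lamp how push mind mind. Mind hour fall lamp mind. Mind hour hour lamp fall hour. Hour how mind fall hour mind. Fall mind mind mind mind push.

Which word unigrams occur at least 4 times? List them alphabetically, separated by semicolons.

Unigram counts meeting the condition (at least 4 times):
  fall: 6
  hour: 8
  how: 5
  lamp: 8
  mind: 18

fall; hour; how; lamp; mind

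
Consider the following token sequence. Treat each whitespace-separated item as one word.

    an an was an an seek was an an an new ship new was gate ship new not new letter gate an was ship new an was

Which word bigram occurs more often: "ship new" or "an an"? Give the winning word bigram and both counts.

"an an" (4 vs 3)

"ship new": 3 occurrences
"an an": 4 occurrences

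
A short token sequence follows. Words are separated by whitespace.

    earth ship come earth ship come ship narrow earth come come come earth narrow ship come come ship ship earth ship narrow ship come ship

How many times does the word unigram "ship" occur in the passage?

9

Scanning the 25 tokens for "ship":
  position 2: ship
  position 5: ship
  position 7: ship
  position 15: ship
  position 18: ship
  position 19: ship
  position 21: ship
  position 23: ship
  position 25: ship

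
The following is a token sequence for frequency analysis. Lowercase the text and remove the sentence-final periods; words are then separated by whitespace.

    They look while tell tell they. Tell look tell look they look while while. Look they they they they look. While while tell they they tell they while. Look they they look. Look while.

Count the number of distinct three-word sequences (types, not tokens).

25

34 tokens → 32 trigram windows in total.
Repeated trigrams (each contributes count−1 duplicates):
  they look while: 3
  look they they: 2
  look while while: 2
  they they look: 2
  they they they: 2
  while look they: 2
7 duplicate windows → 32 − 7 = 25 distinct.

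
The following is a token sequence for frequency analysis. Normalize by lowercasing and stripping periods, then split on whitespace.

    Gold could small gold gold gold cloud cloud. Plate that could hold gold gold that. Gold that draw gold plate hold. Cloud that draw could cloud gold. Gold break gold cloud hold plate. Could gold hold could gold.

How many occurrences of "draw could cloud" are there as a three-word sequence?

Scanning the 36 overlapping trigram windows for "draw could cloud":
  position 24–26: draw could cloud

1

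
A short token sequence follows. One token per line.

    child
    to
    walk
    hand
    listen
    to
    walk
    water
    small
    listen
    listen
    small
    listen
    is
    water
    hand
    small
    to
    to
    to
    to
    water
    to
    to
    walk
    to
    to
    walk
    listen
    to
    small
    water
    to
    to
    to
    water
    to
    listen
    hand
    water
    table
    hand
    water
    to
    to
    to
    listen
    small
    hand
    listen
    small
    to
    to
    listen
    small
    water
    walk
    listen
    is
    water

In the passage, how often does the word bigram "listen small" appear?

4

Scanning the 59 overlapping bigram windows for "listen small":
  position 11–12: listen small
  position 47–48: listen small
  position 50–51: listen small
  position 54–55: listen small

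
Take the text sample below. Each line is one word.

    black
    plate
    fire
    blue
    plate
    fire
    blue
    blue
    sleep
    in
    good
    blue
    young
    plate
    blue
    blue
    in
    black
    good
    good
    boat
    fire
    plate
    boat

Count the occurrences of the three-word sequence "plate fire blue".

Scanning the 22 overlapping trigram windows for "plate fire blue":
  position 2–4: plate fire blue
  position 5–7: plate fire blue

2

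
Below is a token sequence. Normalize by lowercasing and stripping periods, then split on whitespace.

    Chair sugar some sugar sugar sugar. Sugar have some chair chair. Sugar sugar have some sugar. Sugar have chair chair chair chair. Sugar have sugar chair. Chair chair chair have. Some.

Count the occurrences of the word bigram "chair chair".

Scanning the 30 overlapping bigram windows for "chair chair":
  position 10–11: chair chair
  position 19–20: chair chair
  position 20–21: chair chair
  position 21–22: chair chair
  position 26–27: chair chair
  position 27–28: chair chair
  position 28–29: chair chair

7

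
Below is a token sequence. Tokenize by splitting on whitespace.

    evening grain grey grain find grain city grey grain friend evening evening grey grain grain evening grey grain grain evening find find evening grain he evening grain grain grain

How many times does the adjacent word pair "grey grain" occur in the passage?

Scanning the 28 overlapping bigram windows for "grey grain":
  position 3–4: grey grain
  position 8–9: grey grain
  position 13–14: grey grain
  position 17–18: grey grain

4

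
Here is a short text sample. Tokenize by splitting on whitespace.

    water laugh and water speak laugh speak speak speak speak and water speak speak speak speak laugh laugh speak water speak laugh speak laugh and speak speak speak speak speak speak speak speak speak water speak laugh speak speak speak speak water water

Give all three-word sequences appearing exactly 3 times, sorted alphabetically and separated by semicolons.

Trigram counts meeting the condition (exactly 3 times):
  speak laugh speak: 3
  water speak laugh: 3

speak laugh speak; water speak laugh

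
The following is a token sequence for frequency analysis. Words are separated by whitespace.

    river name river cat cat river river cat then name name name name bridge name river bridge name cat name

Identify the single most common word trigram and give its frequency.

"name name name", 2 times

Trigram frequencies (highest first):
  name name name: 2
  river name river: 1
  name river cat: 1
  river cat cat: 1
  cat cat river: 1
  cat river river: 1
  … (11 more, each ≤ 1)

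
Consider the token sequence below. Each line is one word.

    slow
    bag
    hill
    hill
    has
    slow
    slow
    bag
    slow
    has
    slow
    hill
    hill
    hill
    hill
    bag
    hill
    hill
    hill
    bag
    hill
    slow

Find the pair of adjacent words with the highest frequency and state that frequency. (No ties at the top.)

"hill hill", 6 times

Bigram frequencies (highest first):
  hill hill: 6
  bag hill: 3
  slow bag: 2
  has slow: 2
  hill bag: 2
  hill has: 1
  … (5 more, each ≤ 1)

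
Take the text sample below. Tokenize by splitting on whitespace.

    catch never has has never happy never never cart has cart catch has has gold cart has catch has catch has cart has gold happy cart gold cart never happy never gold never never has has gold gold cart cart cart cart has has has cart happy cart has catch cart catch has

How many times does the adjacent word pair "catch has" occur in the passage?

Scanning the 52 overlapping bigram windows for "catch has":
  position 12–13: catch has
  position 18–19: catch has
  position 20–21: catch has
  position 52–53: catch has

4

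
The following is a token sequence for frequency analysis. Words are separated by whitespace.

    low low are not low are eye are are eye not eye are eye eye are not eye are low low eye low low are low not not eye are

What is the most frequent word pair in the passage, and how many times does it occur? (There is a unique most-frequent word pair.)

"eye are", 5 times

Bigram frequencies (highest first):
  eye are: 5
  low low: 3
  low are: 3
  are eye: 3
  not eye: 3
  are not: 2
  … (9 more, each ≤ 2)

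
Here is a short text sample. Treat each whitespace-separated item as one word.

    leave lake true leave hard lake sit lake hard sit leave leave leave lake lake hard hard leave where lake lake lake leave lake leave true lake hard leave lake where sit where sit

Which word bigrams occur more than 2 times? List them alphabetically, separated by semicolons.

Bigram counts meeting the condition (more than 2 times):
  lake hard: 3
  lake lake: 3
  leave lake: 4

lake hard; lake lake; leave lake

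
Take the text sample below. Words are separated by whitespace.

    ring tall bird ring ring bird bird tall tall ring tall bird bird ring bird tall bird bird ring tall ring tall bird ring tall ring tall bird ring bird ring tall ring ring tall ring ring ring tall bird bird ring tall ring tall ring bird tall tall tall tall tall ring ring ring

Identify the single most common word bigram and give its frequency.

"ring tall", 11 times

Bigram frequencies (highest first):
  ring tall: 11
  tall ring: 8
  bird ring: 7
  tall bird: 6
  ring ring: 6
  tall tall: 5
  … (3 more, each ≤ 4)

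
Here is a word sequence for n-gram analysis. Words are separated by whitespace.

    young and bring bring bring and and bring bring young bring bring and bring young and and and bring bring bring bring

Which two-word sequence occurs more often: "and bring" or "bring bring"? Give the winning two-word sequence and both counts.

"bring bring" (7 vs 4)

"and bring": 4 occurrences
"bring bring": 7 occurrences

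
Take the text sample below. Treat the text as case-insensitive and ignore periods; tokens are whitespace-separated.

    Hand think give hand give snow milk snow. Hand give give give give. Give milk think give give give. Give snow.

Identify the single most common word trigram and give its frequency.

Trigram frequencies (highest first):
  give give give: 5
  hand think give: 1
  think give hand: 1
  give hand give: 1
  hand give snow: 1
  give snow milk: 1
  … (9 more, each ≤ 1)

"give give give", 5 times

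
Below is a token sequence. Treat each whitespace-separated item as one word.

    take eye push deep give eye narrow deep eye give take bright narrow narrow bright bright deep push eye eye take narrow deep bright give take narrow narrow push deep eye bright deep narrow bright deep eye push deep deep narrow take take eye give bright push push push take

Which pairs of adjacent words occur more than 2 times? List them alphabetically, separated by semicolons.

bright deep; deep eye; push deep

Bigram counts meeting the condition (more than 2 times):
  bright deep: 3
  deep eye: 3
  push deep: 3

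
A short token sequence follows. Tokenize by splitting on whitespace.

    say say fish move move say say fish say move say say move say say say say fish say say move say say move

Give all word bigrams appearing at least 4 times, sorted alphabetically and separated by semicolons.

Bigram counts meeting the condition (at least 4 times):
  move say: 4
  say move: 4
  say say: 8

move say; say move; say say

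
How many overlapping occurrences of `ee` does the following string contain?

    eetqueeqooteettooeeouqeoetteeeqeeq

Sliding a length-2 window over the 34 characters (33 positions):
  position 1–2: ee
  position 6–7: ee
  position 12–13: ee
  position 18–19: ee
  position 28–29: ee
  position 29–30: ee
  position 32–33: ee

7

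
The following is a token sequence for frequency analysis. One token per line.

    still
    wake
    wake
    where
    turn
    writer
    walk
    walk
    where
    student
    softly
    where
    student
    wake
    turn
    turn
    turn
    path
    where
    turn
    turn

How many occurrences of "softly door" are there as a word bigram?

Scanning the 20 overlapping bigram windows for "softly door":
  (none found)

0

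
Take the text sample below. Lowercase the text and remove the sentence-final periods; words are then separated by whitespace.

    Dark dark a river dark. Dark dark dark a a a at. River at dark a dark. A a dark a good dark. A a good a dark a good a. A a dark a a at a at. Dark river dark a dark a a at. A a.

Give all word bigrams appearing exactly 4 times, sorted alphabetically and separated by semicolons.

Bigram counts meeting the condition (exactly 4 times):
  a at: 4
  dark dark: 4

a at; dark dark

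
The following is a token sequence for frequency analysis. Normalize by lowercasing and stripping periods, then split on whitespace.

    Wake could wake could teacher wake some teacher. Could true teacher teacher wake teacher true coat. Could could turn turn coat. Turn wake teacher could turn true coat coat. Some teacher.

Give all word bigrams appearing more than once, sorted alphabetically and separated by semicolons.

could turn; some teacher; teacher could; teacher wake; true coat; wake could; wake teacher

Bigram counts meeting the condition (more than once):
  could turn: 2
  some teacher: 2
  teacher could: 2
  teacher wake: 2
  true coat: 2
  wake could: 2
  wake teacher: 2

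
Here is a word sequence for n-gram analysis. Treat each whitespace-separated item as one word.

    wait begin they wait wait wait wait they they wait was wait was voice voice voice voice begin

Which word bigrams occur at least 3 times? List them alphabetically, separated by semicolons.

voice voice; wait wait

Bigram counts meeting the condition (at least 3 times):
  voice voice: 3
  wait wait: 3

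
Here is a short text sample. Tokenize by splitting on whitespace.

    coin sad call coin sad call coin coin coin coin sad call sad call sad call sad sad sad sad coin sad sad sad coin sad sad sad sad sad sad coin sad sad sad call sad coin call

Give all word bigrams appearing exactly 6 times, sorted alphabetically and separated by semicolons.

Bigram counts meeting the condition (exactly 6 times):
  coin sad: 6
  sad call: 6

coin sad; sad call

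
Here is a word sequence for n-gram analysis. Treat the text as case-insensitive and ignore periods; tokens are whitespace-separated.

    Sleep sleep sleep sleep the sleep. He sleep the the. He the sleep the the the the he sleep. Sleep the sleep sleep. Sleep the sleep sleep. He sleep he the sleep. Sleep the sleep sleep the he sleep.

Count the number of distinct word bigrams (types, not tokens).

39 tokens → 38 bigram windows in total.
Repeated bigrams (each contributes count−1 duplicates):
  sleep sleep: 9
  sleep the: 7
  the sleep: 6
  he sleep: 4
  the the: 4
  sleep he: 3
  the he: 3
  he the: 2
30 duplicate windows → 38 − 30 = 8 distinct.

8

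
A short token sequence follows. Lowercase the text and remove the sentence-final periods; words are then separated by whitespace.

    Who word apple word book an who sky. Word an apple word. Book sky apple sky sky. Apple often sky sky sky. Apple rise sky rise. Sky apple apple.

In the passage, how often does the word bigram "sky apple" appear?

Scanning the 28 overlapping bigram windows for "sky apple":
  position 14–15: sky apple
  position 17–18: sky apple
  position 22–23: sky apple
  position 27–28: sky apple

4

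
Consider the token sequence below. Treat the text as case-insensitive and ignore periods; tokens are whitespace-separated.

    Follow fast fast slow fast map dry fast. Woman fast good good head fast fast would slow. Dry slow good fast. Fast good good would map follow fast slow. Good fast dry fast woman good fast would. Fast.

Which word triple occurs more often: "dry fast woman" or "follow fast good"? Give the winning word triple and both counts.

"dry fast woman" (2 vs 0)

"dry fast woman": 2 occurrences
"follow fast good": 0 occurrences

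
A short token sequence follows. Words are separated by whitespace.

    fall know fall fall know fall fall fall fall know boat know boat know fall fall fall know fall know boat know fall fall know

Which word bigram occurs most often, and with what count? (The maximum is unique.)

Bigram frequencies (highest first):
  fall fall: 7
  fall know: 6
  know fall: 5
  know boat: 3
  boat know: 3

"fall fall", 7 times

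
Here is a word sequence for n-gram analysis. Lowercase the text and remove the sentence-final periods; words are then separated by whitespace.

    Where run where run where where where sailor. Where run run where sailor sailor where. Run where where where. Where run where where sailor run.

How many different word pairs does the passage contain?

25 tokens → 24 bigram windows in total.
Repeated bigrams (each contributes count−1 duplicates):
  where where: 6
  run where: 5
  where run: 5
  where sailor: 3
  sailor where: 2
16 duplicate windows → 24 − 16 = 8 distinct.

8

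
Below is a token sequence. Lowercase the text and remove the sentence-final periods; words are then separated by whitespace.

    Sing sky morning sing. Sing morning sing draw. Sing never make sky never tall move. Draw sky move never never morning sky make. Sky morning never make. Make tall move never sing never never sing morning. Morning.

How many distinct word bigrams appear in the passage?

26

37 tokens → 36 bigram windows in total.
Repeated bigrams (each contributes count−1 duplicates):
  make sky: 2
  morning sing: 2
  move never: 2
  never make: 2
  never never: 2
  never sing: 2
  sing morning: 2
  sing never: 2
  … (2 more repeated)
10 duplicate windows → 36 − 10 = 26 distinct.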